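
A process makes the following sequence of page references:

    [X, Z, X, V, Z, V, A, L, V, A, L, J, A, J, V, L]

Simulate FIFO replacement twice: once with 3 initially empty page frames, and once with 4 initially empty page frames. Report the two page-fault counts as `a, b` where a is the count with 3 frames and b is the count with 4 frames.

3 frames: F F . F . . F F . . . F . . F . → 7 faults.
4 frames: F F . F . . F F . . . F . . . . → 6 faults.
6 < 7: adding a frame reduced faults, as is typical.

7, 6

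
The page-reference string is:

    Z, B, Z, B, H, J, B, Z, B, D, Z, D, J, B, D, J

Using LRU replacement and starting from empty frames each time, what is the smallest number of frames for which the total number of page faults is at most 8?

f=1: 16 faults
f=2: 12 faults
f=3: 8 faults
f=4: 5 faults
f=5: 5 faults
Smallest f with faults ≤ 8 is 3.

3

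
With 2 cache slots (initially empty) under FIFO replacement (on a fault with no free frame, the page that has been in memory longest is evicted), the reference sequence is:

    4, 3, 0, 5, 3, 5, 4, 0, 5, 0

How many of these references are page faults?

8

4: miss, frames [4]
3: miss, frames [4, 3]
0: miss, evict 4, frames [3, 0]
5: miss, evict 3, frames [0, 5]
3: miss, evict 0, frames [5, 3]
5: hit
4: miss, evict 5, frames [3, 4]
0: miss, evict 3, frames [4, 0]
5: miss, evict 4, frames [0, 5]
0: hit
Page faults: 8.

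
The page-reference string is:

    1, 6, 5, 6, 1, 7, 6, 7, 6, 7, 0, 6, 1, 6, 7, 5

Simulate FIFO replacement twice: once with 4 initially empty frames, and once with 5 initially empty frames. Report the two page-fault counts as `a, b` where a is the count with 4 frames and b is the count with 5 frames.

4 frames: F F F . . F . . . . F . F F . F → 8 faults.
5 frames: F F F . . F . . . . F . . . . . → 5 faults.
5 < 8: adding a frame reduced faults, as is typical.

8, 5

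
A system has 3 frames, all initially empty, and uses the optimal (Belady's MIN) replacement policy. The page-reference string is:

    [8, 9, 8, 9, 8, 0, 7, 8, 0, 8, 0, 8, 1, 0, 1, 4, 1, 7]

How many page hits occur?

12

8 → fault, frames (8)
9 → fault, frames (8 9)
8 → hit
9 → hit
8 → hit
0 → fault, frames (8 9 0)
7 → fault, evict 9, frames (8 0 7)
8 → hit
0 → hit
8 → hit
0 → hit
8 → hit
1 → fault, evict 8, frames (0 7 1)
0 → hit
1 → hit
4 → fault, evict 0, frames (7 1 4)
1 → hit
7 → hit
Hits: 12.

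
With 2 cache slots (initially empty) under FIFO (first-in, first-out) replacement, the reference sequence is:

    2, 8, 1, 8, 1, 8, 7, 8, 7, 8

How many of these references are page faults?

2: fault, frames {2}
8: fault, frames {2,8}
1: fault, evict 2, frames {8,1}
8: hit
1: hit
8: hit
7: fault, evict 8, frames {1,7}
8: fault, evict 1, frames {7,8}
7: hit
8: hit
Page faults: 5.

5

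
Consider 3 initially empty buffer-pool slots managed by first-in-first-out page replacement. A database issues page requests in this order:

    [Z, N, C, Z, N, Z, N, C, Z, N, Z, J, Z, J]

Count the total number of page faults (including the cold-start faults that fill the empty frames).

Z → miss, frames (Z)
N → miss, frames (Z N)
C → miss, frames (Z N C)
Z → hit
N → hit
Z → hit
N → hit
C → hit
Z → hit
N → hit
Z → hit
J → miss, evict Z, frames (N C J)
Z → miss, evict N, frames (C J Z)
J → hit
Page faults: 5.

5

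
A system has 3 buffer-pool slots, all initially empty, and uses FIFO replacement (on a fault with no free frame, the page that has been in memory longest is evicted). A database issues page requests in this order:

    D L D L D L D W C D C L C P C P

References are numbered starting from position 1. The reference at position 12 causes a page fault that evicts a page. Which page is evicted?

W

pos 1: D -> miss, frames {D}
pos 2: L -> miss, frames {D,L}
pos 3: D -> hit
pos 4: L -> hit
pos 5: D -> hit
pos 6: L -> hit
pos 7: D -> hit
pos 8: W -> miss, frames {D,L,W}
pos 9: C -> miss, evict D, frames {L,W,C}
pos 10: D -> miss, evict L, frames {W,C,D}
pos 11: C -> hit
pos 12: L -> miss, evict W, frames {C,D,L}
At position 12, page W is evicted.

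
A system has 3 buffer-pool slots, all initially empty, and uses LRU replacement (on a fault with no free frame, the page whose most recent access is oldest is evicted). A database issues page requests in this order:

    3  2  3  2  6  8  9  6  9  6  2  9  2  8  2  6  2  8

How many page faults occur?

3 -> miss, frames {3}
2 -> miss, frames {3,2}
3 -> hit
2 -> hit
6 -> miss, frames {3,2,6}
8 -> miss, evict 3, frames {2,6,8}
9 -> miss, evict 2, frames {6,8,9}
6 -> hit
9 -> hit
6 -> hit
2 -> miss, evict 8, frames {9,6,2}
9 -> hit
2 -> hit
8 -> miss, evict 6, frames {9,2,8}
2 -> hit
6 -> miss, evict 9, frames {8,2,6}
2 -> hit
8 -> hit
Page faults: 8.

8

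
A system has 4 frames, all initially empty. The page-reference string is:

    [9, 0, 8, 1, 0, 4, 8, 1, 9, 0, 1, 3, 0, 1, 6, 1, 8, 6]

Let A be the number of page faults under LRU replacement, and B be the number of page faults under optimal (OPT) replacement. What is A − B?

2

Under LRU: F F F F . F . . F F . F . . F . F . → 10 faults.
Under OPT: F F F F . F . . . F . F . . F . . . → 8 faults.
A − B = 10 − 8 = 2.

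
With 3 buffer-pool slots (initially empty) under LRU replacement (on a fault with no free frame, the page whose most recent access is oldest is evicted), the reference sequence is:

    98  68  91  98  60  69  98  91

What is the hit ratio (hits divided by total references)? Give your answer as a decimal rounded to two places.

98 -> miss, frames {98}
68 -> miss, frames {98,68}
91 -> miss, frames {98,68,91}
98 -> hit
60 -> miss, evict 68, frames {91,98,60}
69 -> miss, evict 91, frames {98,60,69}
98 -> hit
91 -> miss, evict 60, frames {69,98,91}
Hits: 2 of 8 references → 2/8 = 0.2500.

0.25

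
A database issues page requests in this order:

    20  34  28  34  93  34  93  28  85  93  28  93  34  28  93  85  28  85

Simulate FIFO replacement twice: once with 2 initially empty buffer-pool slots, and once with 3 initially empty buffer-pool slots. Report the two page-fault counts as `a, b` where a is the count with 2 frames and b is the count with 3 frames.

2 frames: F F F . F F . F F F F . F . F F F . → 13 faults.
3 frames: F F F . F . . . F . . . F F F F . . → 9 faults.
9 < 13: adding a frame reduced faults, as is typical.

13, 9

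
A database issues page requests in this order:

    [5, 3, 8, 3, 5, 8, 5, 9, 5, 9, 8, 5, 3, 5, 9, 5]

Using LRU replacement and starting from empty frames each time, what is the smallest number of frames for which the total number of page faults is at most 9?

3

f=1: 16 faults
f=2: 10 faults
f=3: 6 faults
f=4: 4 faults
Smallest f with faults ≤ 9 is 3.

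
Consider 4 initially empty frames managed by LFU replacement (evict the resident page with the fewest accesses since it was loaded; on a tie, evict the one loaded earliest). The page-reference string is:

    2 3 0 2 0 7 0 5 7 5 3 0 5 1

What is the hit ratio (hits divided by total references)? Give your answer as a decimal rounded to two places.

0.50

2 → fault, frames (2)
3 → fault, frames (2 3)
0 → fault, frames (2 3 0)
2 → hit
0 → hit
7 → fault, frames (2 3 0 7)
0 → hit
5 → fault, evict 3, frames (2 0 7 5)
7 → hit
5 → hit
3 → fault, evict 2, frames (0 7 5 3)
0 → hit
5 → hit
1 → fault, evict 3, frames (0 7 5 1)
Hits: 7 of 14 references → 7/14 = 0.5000.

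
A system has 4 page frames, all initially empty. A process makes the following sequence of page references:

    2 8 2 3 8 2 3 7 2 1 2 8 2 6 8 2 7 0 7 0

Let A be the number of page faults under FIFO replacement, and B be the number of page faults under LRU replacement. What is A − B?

Under FIFO: F F . F . . . F . F F F . F . . F F . . → 10 faults.
Under LRU: F F . F . . . F . F . F . F . . F F . . → 9 faults.
A − B = 10 − 9 = 1.

1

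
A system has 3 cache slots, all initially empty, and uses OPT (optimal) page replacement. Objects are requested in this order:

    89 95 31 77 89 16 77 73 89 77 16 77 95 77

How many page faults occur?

89 -> fault, frames [89]
95 -> fault, frames [89, 95]
31 -> fault, frames [89, 95, 31]
77 -> fault, evict 31, frames [89, 95, 77]
89 -> hit
16 -> fault, evict 95, frames [89, 77, 16]
77 -> hit
73 -> fault, evict 16, frames [89, 77, 73]
89 -> hit
77 -> hit
16 -> fault, evict 73, frames [89, 77, 16]
77 -> hit
95 -> fault, evict 16, frames [89, 77, 95]
77 -> hit
Page faults: 8.

8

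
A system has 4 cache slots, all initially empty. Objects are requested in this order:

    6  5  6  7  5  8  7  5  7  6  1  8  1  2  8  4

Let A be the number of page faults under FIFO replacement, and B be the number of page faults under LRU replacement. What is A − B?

-1

Under FIFO: F F . F . F . . . . F . . F . F → 7 faults.
Under LRU: F F . F . F . . . . F F . F . F → 8 faults.
A − B = 7 − 8 = -1.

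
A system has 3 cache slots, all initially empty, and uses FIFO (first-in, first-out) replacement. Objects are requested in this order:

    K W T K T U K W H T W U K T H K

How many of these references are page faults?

K → fault, frames [K]
W → fault, frames [K, W]
T → fault, frames [K, W, T]
K → hit
T → hit
U → fault, evict K, frames [W, T, U]
K → fault, evict W, frames [T, U, K]
W → fault, evict T, frames [U, K, W]
H → fault, evict U, frames [K, W, H]
T → fault, evict K, frames [W, H, T]
W → hit
U → fault, evict W, frames [H, T, U]
K → fault, evict H, frames [T, U, K]
T → hit
H → fault, evict T, frames [U, K, H]
K → hit
Page faults: 11.

11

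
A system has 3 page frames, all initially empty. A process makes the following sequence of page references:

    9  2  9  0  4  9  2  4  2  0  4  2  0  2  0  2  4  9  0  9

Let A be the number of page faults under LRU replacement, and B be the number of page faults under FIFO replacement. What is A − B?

Under LRU: F F . F F . F . . F . . . . . . . F F . → 8 faults.
Under FIFO: F F . F F F F . . F F . . . . . . F . . → 9 faults.
A − B = 8 − 9 = -1.

-1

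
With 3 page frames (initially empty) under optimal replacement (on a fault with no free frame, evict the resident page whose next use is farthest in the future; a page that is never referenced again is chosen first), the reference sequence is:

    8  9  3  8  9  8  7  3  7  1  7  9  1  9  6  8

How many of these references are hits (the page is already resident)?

9

8 → miss, frames {8}
9 → miss, frames {8,9}
3 → miss, frames {8,9,3}
8 → hit
9 → hit
8 → hit
7 → miss, evict 8, frames {9,3,7}
3 → hit
7 → hit
1 → miss, evict 3, frames {9,7,1}
7 → hit
9 → hit
1 → hit
9 → hit
6 → miss, evict 1, frames {9,7,6}
8 → miss, evict 6, frames {9,7,8}
Hits: 9.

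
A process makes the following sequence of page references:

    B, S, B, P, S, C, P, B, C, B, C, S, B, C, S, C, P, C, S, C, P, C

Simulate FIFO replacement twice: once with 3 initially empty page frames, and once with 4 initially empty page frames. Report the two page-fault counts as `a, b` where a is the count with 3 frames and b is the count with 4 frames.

8, 4

3 frames: F F . F . F . F . . . F . . . . F F . . . . → 8 faults.
4 frames: F F . F . F . . . . . . . . . . . . . . . . → 4 faults.
4 < 8: adding a frame reduced faults, as is typical.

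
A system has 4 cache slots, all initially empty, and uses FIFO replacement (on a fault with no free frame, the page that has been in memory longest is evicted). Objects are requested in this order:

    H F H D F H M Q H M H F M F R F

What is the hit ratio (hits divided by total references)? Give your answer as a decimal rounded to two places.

0.50

H -> miss, frames {H}
F -> miss, frames {H,F}
H -> hit
D -> miss, frames {H,F,D}
F -> hit
H -> hit
M -> miss, frames {H,F,D,M}
Q -> miss, evict H, frames {F,D,M,Q}
H -> miss, evict F, frames {D,M,Q,H}
M -> hit
H -> hit
F -> miss, evict D, frames {M,Q,H,F}
M -> hit
F -> hit
R -> miss, evict M, frames {Q,H,F,R}
F -> hit
Hits: 8 of 16 references → 8/16 = 0.5000.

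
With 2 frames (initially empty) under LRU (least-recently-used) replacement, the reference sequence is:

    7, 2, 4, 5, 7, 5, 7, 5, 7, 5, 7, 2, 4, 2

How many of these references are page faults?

7

7: fault, frames [7]
2: fault, frames [7, 2]
4: fault, evict 7, frames [2, 4]
5: fault, evict 2, frames [4, 5]
7: fault, evict 4, frames [5, 7]
5: hit
7: hit
5: hit
7: hit
5: hit
7: hit
2: fault, evict 5, frames [7, 2]
4: fault, evict 7, frames [2, 4]
2: hit
Page faults: 7.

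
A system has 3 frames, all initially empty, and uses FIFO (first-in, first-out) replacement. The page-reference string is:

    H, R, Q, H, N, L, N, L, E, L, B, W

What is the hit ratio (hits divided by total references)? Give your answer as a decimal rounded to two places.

0.33

H -> miss, frames (H)
R -> miss, frames (H R)
Q -> miss, frames (H R Q)
H -> hit
N -> miss, evict H, frames (R Q N)
L -> miss, evict R, frames (Q N L)
N -> hit
L -> hit
E -> miss, evict Q, frames (N L E)
L -> hit
B -> miss, evict N, frames (L E B)
W -> miss, evict L, frames (E B W)
Hits: 4 of 12 references → 4/12 = 0.3333.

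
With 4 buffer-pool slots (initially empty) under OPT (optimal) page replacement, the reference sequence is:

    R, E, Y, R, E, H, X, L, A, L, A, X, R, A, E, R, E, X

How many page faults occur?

8

R -> fault, frames [R]
E -> fault, frames [R, E]
Y -> fault, frames [R, E, Y]
R -> hit
E -> hit
H -> fault, frames [R, E, Y, H]
X -> fault, evict H, frames [R, E, Y, X]
L -> fault, evict Y, frames [R, E, X, L]
A -> fault, evict E, frames [R, X, L, A]
L -> hit
A -> hit
X -> hit
R -> hit
A -> hit
E -> fault, evict A, frames [R, X, L, E]
R -> hit
E -> hit
X -> hit
Page faults: 8.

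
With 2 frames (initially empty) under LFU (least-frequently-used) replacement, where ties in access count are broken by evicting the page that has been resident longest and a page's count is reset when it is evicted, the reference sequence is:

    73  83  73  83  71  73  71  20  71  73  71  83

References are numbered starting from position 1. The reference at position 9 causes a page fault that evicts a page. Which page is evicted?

20

pos 1: 73: miss, frames [73]
pos 2: 83: miss, frames [73, 83]
pos 3: 73: hit
pos 4: 83: hit
pos 5: 71: miss, evict 73, frames [83, 71]
pos 6: 73: miss, evict 71, frames [83, 73]
pos 7: 71: miss, evict 73, frames [83, 71]
pos 8: 20: miss, evict 71, frames [83, 20]
pos 9: 71: miss, evict 20, frames [83, 71]
At position 9, page 20 is evicted.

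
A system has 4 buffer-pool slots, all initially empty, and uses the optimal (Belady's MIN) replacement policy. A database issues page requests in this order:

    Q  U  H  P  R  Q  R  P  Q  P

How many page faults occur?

5

Q: fault, frames [Q]
U: fault, frames [Q, U]
H: fault, frames [Q, U, H]
P: fault, frames [Q, U, H, P]
R: fault, evict H, frames [Q, U, P, R]
Q: hit
R: hit
P: hit
Q: hit
P: hit
Page faults: 5.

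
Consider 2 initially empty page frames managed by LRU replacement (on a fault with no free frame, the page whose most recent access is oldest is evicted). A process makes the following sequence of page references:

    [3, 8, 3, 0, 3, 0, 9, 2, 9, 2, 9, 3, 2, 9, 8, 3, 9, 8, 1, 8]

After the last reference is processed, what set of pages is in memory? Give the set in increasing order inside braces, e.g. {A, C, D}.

3 -> miss, frames {3}
8 -> miss, frames {3,8}
3 -> hit
0 -> miss, evict 8, frames {3,0}
3 -> hit
0 -> hit
9 -> miss, evict 3, frames {0,9}
2 -> miss, evict 0, frames {9,2}
9 -> hit
2 -> hit
9 -> hit
3 -> miss, evict 2, frames {9,3}
2 -> miss, evict 9, frames {3,2}
9 -> miss, evict 3, frames {2,9}
8 -> miss, evict 2, frames {9,8}
3 -> miss, evict 9, frames {8,3}
9 -> miss, evict 8, frames {3,9}
8 -> miss, evict 3, frames {9,8}
1 -> miss, evict 9, frames {8,1}
8 -> hit

{1, 8}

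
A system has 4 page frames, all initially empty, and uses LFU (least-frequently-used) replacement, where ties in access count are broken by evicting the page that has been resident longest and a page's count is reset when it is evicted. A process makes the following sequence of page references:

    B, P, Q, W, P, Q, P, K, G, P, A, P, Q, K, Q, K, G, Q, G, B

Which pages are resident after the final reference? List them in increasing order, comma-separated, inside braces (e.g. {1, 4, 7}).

B -> miss, frames [B]
P -> miss, frames [B, P]
Q -> miss, frames [B, P, Q]
W -> miss, frames [B, P, Q, W]
P -> hit
Q -> hit
P -> hit
K -> miss, evict B, frames [P, Q, W, K]
G -> miss, evict W, frames [P, Q, K, G]
P -> hit
A -> miss, evict K, frames [P, Q, G, A]
P -> hit
Q -> hit
K -> miss, evict G, frames [P, Q, A, K]
Q -> hit
K -> hit
G -> miss, evict A, frames [P, Q, K, G]
Q -> hit
G -> hit
B -> miss, evict K, frames [P, Q, G, B]

{B, G, P, Q}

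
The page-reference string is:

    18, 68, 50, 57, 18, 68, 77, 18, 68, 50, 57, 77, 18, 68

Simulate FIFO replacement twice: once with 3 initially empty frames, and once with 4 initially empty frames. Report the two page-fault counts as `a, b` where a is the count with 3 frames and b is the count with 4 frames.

3 frames: F F F F F F F . . F F . F F → 11 faults.
4 frames: F F F F . . F F F F F F F F → 12 faults.
12 > 11: adding a frame increased faults — Belady's anomaly.

11, 12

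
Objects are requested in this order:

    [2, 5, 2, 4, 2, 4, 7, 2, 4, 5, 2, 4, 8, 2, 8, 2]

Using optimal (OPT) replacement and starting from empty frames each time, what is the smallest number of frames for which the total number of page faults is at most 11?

f=1: 16 faults
f=2: 8 faults
f=3: 6 faults
f=4: 5 faults
f=5: 5 faults
Smallest f with faults ≤ 11 is 2.

2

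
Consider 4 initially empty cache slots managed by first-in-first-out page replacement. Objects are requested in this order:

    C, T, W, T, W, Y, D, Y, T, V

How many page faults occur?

6

C: fault, frames [C]
T: fault, frames [C, T]
W: fault, frames [C, T, W]
T: hit
W: hit
Y: fault, frames [C, T, W, Y]
D: fault, evict C, frames [T, W, Y, D]
Y: hit
T: hit
V: fault, evict T, frames [W, Y, D, V]
Page faults: 6.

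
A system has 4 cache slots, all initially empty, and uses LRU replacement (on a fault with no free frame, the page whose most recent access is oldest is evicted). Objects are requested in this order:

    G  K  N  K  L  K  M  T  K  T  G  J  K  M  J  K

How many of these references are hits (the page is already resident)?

G: fault, frames (G)
K: fault, frames (G K)
N: fault, frames (G K N)
K: hit
L: fault, frames (G N K L)
K: hit
M: fault, evict G, frames (N L K M)
T: fault, evict N, frames (L K M T)
K: hit
T: hit
G: fault, evict L, frames (M K T G)
J: fault, evict M, frames (K T G J)
K: hit
M: fault, evict T, frames (G J K M)
J: hit
K: hit
Hits: 7.

7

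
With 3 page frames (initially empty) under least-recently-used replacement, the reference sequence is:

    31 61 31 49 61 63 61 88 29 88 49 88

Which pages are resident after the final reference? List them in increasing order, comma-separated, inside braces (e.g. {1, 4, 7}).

31 → fault, frames [31]
61 → fault, frames [31, 61]
31 → hit
49 → fault, frames [61, 31, 49]
61 → hit
63 → fault, evict 31, frames [49, 61, 63]
61 → hit
88 → fault, evict 49, frames [63, 61, 88]
29 → fault, evict 63, frames [61, 88, 29]
88 → hit
49 → fault, evict 61, frames [29, 88, 49]
88 → hit

{29, 49, 88}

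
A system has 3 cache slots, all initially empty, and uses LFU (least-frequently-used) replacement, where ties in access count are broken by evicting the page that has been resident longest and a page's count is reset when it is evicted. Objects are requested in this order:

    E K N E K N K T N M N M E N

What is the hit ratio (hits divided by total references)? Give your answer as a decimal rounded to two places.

0.57

E: fault, frames [E]
K: fault, frames [E, K]
N: fault, frames [E, K, N]
E: hit
K: hit
N: hit
K: hit
T: fault, evict E, frames [K, N, T]
N: hit
M: fault, evict T, frames [K, N, M]
N: hit
M: hit
E: fault, evict M, frames [K, N, E]
N: hit
Hits: 8 of 14 references → 8/14 = 0.5714.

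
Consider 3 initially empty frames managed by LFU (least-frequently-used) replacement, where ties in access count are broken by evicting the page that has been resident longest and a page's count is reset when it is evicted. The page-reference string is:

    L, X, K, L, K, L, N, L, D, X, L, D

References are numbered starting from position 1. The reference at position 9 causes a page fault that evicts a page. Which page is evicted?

pos 1: L -> miss, frames [L]
pos 2: X -> miss, frames [L, X]
pos 3: K -> miss, frames [L, X, K]
pos 4: L -> hit
pos 5: K -> hit
pos 6: L -> hit
pos 7: N -> miss, evict X, frames [L, K, N]
pos 8: L -> hit
pos 9: D -> miss, evict N, frames [L, K, D]
At position 9, page N is evicted.

N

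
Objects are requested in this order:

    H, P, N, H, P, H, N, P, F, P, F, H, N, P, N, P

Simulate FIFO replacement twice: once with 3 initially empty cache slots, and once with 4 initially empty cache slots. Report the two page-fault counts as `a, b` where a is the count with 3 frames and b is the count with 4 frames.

7, 4

3 frames: F F F . . . . . F . . F . F F . → 7 faults.
4 frames: F F F . . . . . F . . . . . . . → 4 faults.
4 < 7: adding a frame reduced faults, as is typical.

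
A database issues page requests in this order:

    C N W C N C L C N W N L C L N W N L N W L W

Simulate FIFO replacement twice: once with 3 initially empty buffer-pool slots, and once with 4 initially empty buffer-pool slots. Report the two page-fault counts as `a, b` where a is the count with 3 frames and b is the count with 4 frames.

12, 4

3 frames: F F F . . . F F F F . F F . F F . F . . . . → 12 faults.
4 frames: F F F . . . F . . . . . . . . . . . . . . . → 4 faults.
4 < 12: adding a frame reduced faults, as is typical.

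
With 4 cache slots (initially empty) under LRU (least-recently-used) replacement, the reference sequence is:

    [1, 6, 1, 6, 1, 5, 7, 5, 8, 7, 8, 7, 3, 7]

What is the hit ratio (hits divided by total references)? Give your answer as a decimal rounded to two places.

1 -> miss, frames {1}
6 -> miss, frames {1,6}
1 -> hit
6 -> hit
1 -> hit
5 -> miss, frames {6,1,5}
7 -> miss, frames {6,1,5,7}
5 -> hit
8 -> miss, evict 6, frames {1,7,5,8}
7 -> hit
8 -> hit
7 -> hit
3 -> miss, evict 1, frames {5,8,7,3}
7 -> hit
Hits: 8 of 14 references → 8/14 = 0.5714.

0.57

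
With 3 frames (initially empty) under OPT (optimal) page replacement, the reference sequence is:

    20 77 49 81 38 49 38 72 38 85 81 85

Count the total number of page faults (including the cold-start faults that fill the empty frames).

7

20 → miss, frames [20]
77 → miss, frames [20, 77]
49 → miss, frames [20, 77, 49]
81 → miss, evict 77, frames [20, 49, 81]
38 → miss, evict 20, frames [49, 81, 38]
49 → hit
38 → hit
72 → miss, evict 49, frames [81, 38, 72]
38 → hit
85 → miss, evict 72, frames [81, 38, 85]
81 → hit
85 → hit
Page faults: 7.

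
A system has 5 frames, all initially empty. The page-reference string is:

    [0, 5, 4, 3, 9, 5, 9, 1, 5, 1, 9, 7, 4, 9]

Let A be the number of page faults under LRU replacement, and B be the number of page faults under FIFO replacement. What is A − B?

Under LRU: F F F F F . . F . . . F F . → 8 faults.
Under FIFO: F F F F F . . F . . . F . . → 7 faults.
A − B = 8 − 7 = 1.

1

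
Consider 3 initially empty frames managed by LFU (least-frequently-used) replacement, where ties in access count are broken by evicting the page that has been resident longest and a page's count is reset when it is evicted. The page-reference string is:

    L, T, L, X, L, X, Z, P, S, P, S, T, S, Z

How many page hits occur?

L → miss, frames {L}
T → miss, frames {L,T}
L → hit
X → miss, frames {L,T,X}
L → hit
X → hit
Z → miss, evict T, frames {L,X,Z}
P → miss, evict Z, frames {L,X,P}
S → miss, evict P, frames {L,X,S}
P → miss, evict S, frames {L,X,P}
S → miss, evict P, frames {L,X,S}
T → miss, evict S, frames {L,X,T}
S → miss, evict T, frames {L,X,S}
Z → miss, evict S, frames {L,X,Z}
Hits: 3.

3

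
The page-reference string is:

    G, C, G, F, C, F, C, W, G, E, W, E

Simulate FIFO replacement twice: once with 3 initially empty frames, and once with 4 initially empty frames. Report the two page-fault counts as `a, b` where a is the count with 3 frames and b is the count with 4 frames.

6, 5

3 frames: F F . F . . . F F F . . → 6 faults.
4 frames: F F . F . . . F . F . . → 5 faults.
5 < 6: adding a frame reduced faults, as is typical.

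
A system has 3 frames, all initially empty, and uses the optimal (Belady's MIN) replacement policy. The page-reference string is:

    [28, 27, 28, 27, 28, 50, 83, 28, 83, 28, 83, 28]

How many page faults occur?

4

28 → miss, frames [28]
27 → miss, frames [28, 27]
28 → hit
27 → hit
28 → hit
50 → miss, frames [28, 27, 50]
83 → miss, evict 50, frames [28, 27, 83]
28 → hit
83 → hit
28 → hit
83 → hit
28 → hit
Page faults: 4.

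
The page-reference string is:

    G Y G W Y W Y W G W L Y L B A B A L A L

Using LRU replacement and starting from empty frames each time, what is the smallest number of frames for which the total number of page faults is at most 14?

2

f=1: 20 faults
f=2: 10 faults
f=3: 7 faults
f=4: 6 faults
f=5: 6 faults
f=6: 6 faults
Smallest f with faults ≤ 14 is 2.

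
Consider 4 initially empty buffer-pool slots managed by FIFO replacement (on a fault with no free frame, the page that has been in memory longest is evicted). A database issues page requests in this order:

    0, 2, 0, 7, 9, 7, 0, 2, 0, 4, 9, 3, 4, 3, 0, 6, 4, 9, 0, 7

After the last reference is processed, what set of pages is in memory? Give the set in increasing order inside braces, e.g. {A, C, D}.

{0, 6, 7, 9}

0 → fault, frames [0]
2 → fault, frames [0, 2]
0 → hit
7 → fault, frames [0, 2, 7]
9 → fault, frames [0, 2, 7, 9]
7 → hit
0 → hit
2 → hit
0 → hit
4 → fault, evict 0, frames [2, 7, 9, 4]
9 → hit
3 → fault, evict 2, frames [7, 9, 4, 3]
4 → hit
3 → hit
0 → fault, evict 7, frames [9, 4, 3, 0]
6 → fault, evict 9, frames [4, 3, 0, 6]
4 → hit
9 → fault, evict 4, frames [3, 0, 6, 9]
0 → hit
7 → fault, evict 3, frames [0, 6, 9, 7]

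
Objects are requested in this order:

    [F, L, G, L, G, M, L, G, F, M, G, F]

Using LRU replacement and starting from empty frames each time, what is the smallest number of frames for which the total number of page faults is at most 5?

4

f=1: 12 faults
f=2: 10 faults
f=3: 6 faults
f=4: 4 faults
Smallest f with faults ≤ 5 is 4.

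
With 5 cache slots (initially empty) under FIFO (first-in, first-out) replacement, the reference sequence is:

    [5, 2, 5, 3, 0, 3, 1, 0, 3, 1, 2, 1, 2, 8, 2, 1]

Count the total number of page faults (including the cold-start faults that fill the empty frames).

5: miss, frames {5}
2: miss, frames {5,2}
5: hit
3: miss, frames {5,2,3}
0: miss, frames {5,2,3,0}
3: hit
1: miss, frames {5,2,3,0,1}
0: hit
3: hit
1: hit
2: hit
1: hit
2: hit
8: miss, evict 5, frames {2,3,0,1,8}
2: hit
1: hit
Page faults: 6.

6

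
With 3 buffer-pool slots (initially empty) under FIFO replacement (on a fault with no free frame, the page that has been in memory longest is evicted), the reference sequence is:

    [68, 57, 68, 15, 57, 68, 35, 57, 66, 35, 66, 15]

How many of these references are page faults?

68 -> fault, frames [68]
57 -> fault, frames [68, 57]
68 -> hit
15 -> fault, frames [68, 57, 15]
57 -> hit
68 -> hit
35 -> fault, evict 68, frames [57, 15, 35]
57 -> hit
66 -> fault, evict 57, frames [15, 35, 66]
35 -> hit
66 -> hit
15 -> hit
Page faults: 5.

5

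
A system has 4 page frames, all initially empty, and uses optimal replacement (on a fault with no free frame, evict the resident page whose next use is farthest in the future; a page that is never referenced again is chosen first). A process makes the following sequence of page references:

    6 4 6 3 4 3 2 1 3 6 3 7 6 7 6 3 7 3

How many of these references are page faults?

6 -> miss, frames [6]
4 -> miss, frames [6, 4]
6 -> hit
3 -> miss, frames [6, 4, 3]
4 -> hit
3 -> hit
2 -> miss, frames [6, 4, 3, 2]
1 -> miss, evict 2, frames [6, 4, 3, 1]
3 -> hit
6 -> hit
3 -> hit
7 -> miss, evict 1, frames [6, 4, 3, 7]
6 -> hit
7 -> hit
6 -> hit
3 -> hit
7 -> hit
3 -> hit
Page faults: 6.

6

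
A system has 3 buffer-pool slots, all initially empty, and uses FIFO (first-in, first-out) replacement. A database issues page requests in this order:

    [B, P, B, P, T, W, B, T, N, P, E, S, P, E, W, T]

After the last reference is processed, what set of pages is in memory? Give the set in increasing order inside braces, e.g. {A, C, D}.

{S, T, W}

B: miss, frames (B)
P: miss, frames (B P)
B: hit
P: hit
T: miss, frames (B P T)
W: miss, evict B, frames (P T W)
B: miss, evict P, frames (T W B)
T: hit
N: miss, evict T, frames (W B N)
P: miss, evict W, frames (B N P)
E: miss, evict B, frames (N P E)
S: miss, evict N, frames (P E S)
P: hit
E: hit
W: miss, evict P, frames (E S W)
T: miss, evict E, frames (S W T)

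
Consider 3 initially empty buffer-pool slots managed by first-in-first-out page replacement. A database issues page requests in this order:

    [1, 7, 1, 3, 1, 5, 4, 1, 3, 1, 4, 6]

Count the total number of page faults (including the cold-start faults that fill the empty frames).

1 → miss, frames (1)
7 → miss, frames (1 7)
1 → hit
3 → miss, frames (1 7 3)
1 → hit
5 → miss, evict 1, frames (7 3 5)
4 → miss, evict 7, frames (3 5 4)
1 → miss, evict 3, frames (5 4 1)
3 → miss, evict 5, frames (4 1 3)
1 → hit
4 → hit
6 → miss, evict 4, frames (1 3 6)
Page faults: 8.

8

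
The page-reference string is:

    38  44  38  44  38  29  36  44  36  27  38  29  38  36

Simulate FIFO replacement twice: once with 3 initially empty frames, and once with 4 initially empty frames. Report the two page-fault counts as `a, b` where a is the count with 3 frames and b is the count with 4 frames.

8, 6

3 frames: F F . . . F F . . F F F . F → 8 faults.
4 frames: F F . . . F F . . F F . . . → 6 faults.
6 < 8: adding a frame reduced faults, as is typical.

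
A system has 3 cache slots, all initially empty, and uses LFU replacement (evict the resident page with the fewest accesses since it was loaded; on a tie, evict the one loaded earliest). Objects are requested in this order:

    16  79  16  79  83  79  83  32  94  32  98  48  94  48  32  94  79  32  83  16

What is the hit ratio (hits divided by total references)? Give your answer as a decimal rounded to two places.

0.30

16 -> fault, frames {16}
79 -> fault, frames {16,79}
16 -> hit
79 -> hit
83 -> fault, frames {16,79,83}
79 -> hit
83 -> hit
32 -> fault, evict 16, frames {79,83,32}
94 -> fault, evict 32, frames {79,83,94}
32 -> fault, evict 94, frames {79,83,32}
98 -> fault, evict 32, frames {79,83,98}
48 -> fault, evict 98, frames {79,83,48}
94 -> fault, evict 48, frames {79,83,94}
48 -> fault, evict 94, frames {79,83,48}
32 -> fault, evict 48, frames {79,83,32}
94 -> fault, evict 32, frames {79,83,94}
79 -> hit
32 -> fault, evict 94, frames {79,83,32}
83 -> hit
16 -> fault, evict 32, frames {79,83,16}
Hits: 6 of 20 references → 6/20 = 0.3000.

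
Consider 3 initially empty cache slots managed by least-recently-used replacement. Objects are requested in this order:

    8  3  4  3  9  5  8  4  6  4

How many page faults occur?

8

8 -> miss, frames (8)
3 -> miss, frames (8 3)
4 -> miss, frames (8 3 4)
3 -> hit
9 -> miss, evict 8, frames (4 3 9)
5 -> miss, evict 4, frames (3 9 5)
8 -> miss, evict 3, frames (9 5 8)
4 -> miss, evict 9, frames (5 8 4)
6 -> miss, evict 5, frames (8 4 6)
4 -> hit
Page faults: 8.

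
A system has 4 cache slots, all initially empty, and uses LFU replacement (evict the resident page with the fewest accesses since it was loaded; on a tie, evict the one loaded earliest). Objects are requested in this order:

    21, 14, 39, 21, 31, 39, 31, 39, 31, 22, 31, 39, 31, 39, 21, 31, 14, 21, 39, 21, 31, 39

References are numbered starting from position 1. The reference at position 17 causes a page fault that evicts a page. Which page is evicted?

22

pos 1: 21 → fault, frames {21}
pos 2: 14 → fault, frames {21,14}
pos 3: 39 → fault, frames {21,14,39}
pos 4: 21 → hit
pos 5: 31 → fault, frames {21,14,39,31}
pos 6: 39 → hit
pos 7: 31 → hit
pos 8: 39 → hit
pos 9: 31 → hit
pos 10: 22 → fault, evict 14, frames {21,39,31,22}
pos 11: 31 → hit
pos 12: 39 → hit
pos 13: 31 → hit
pos 14: 39 → hit
pos 15: 21 → hit
pos 16: 31 → hit
pos 17: 14 → fault, evict 22, frames {21,39,31,14}
At position 17, page 22 is evicted.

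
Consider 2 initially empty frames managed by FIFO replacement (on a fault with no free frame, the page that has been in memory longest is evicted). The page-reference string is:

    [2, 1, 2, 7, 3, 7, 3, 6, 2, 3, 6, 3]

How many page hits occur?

2 -> miss, frames (2)
1 -> miss, frames (2 1)
2 -> hit
7 -> miss, evict 2, frames (1 7)
3 -> miss, evict 1, frames (7 3)
7 -> hit
3 -> hit
6 -> miss, evict 7, frames (3 6)
2 -> miss, evict 3, frames (6 2)
3 -> miss, evict 6, frames (2 3)
6 -> miss, evict 2, frames (3 6)
3 -> hit
Hits: 4.

4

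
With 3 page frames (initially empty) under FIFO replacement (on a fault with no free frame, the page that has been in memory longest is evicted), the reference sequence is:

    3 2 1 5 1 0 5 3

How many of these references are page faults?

6

3 → miss, frames [3]
2 → miss, frames [3, 2]
1 → miss, frames [3, 2, 1]
5 → miss, evict 3, frames [2, 1, 5]
1 → hit
0 → miss, evict 2, frames [1, 5, 0]
5 → hit
3 → miss, evict 1, frames [5, 0, 3]
Page faults: 6.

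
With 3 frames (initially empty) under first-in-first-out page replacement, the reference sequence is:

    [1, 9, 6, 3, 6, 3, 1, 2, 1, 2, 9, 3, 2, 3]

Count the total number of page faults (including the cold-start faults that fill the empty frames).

1 → miss, frames [1]
9 → miss, frames [1, 9]
6 → miss, frames [1, 9, 6]
3 → miss, evict 1, frames [9, 6, 3]
6 → hit
3 → hit
1 → miss, evict 9, frames [6, 3, 1]
2 → miss, evict 6, frames [3, 1, 2]
1 → hit
2 → hit
9 → miss, evict 3, frames [1, 2, 9]
3 → miss, evict 1, frames [2, 9, 3]
2 → hit
3 → hit
Page faults: 8.

8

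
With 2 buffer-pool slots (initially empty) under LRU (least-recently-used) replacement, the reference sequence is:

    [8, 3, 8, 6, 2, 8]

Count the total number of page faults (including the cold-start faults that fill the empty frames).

5

8 → miss, frames {8}
3 → miss, frames {8,3}
8 → hit
6 → miss, evict 3, frames {8,6}
2 → miss, evict 8, frames {6,2}
8 → miss, evict 6, frames {2,8}
Page faults: 5.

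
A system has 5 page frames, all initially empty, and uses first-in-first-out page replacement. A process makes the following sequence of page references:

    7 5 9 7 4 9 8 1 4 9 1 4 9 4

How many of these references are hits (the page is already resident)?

7: fault, frames (7)
5: fault, frames (7 5)
9: fault, frames (7 5 9)
7: hit
4: fault, frames (7 5 9 4)
9: hit
8: fault, frames (7 5 9 4 8)
1: fault, evict 7, frames (5 9 4 8 1)
4: hit
9: hit
1: hit
4: hit
9: hit
4: hit
Hits: 8.

8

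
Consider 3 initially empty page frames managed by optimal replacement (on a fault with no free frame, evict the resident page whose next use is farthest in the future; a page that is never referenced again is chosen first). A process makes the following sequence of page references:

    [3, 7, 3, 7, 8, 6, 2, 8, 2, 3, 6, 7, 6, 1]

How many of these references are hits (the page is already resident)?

6

3 -> fault, frames [3]
7 -> fault, frames [3, 7]
3 -> hit
7 -> hit
8 -> fault, frames [3, 7, 8]
6 -> fault, evict 7, frames [3, 8, 6]
2 -> fault, evict 6, frames [3, 8, 2]
8 -> hit
2 -> hit
3 -> hit
6 -> fault, evict 2, frames [3, 8, 6]
7 -> fault, evict 8, frames [3, 6, 7]
6 -> hit
1 -> fault, evict 7, frames [3, 6, 1]
Hits: 6.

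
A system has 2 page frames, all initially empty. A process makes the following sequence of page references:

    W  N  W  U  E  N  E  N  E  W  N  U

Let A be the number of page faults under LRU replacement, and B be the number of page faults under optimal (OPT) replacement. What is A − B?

Under LRU: F F . F F F . . . F F F → 8 faults.
Under OPT: F F . F F . . . . F . F → 6 faults.
A − B = 8 − 6 = 2.

2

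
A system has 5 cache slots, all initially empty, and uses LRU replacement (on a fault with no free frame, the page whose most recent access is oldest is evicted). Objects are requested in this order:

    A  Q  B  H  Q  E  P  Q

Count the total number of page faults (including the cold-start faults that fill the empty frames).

A -> fault, frames (A)
Q -> fault, frames (A Q)
B -> fault, frames (A Q B)
H -> fault, frames (A Q B H)
Q -> hit
E -> fault, frames (A B H Q E)
P -> fault, evict A, frames (B H Q E P)
Q -> hit
Page faults: 6.

6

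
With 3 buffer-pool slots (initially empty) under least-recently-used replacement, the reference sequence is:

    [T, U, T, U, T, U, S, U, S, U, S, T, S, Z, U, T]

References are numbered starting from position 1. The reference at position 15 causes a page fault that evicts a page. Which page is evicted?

pos 1: T: miss, frames [T]
pos 2: U: miss, frames [T, U]
pos 3: T: hit
pos 4: U: hit
pos 5: T: hit
pos 6: U: hit
pos 7: S: miss, frames [T, U, S]
pos 8: U: hit
pos 9: S: hit
pos 10: U: hit
pos 11: S: hit
pos 12: T: hit
pos 13: S: hit
pos 14: Z: miss, evict U, frames [T, S, Z]
pos 15: U: miss, evict T, frames [S, Z, U]
At position 15, page T is evicted.

T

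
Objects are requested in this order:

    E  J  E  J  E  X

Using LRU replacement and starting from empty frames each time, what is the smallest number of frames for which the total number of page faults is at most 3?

2

f=1: 6 faults
f=2: 3 faults
f=3: 3 faults
Smallest f with faults ≤ 3 is 2.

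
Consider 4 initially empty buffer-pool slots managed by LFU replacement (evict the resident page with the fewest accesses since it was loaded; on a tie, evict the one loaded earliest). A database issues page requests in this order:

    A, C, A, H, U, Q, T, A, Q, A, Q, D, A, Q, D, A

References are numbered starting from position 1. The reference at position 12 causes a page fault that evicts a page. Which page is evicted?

U

pos 1: A → fault, frames {A}
pos 2: C → fault, frames {A,C}
pos 3: A → hit
pos 4: H → fault, frames {A,C,H}
pos 5: U → fault, frames {A,C,H,U}
pos 6: Q → fault, evict C, frames {A,H,U,Q}
pos 7: T → fault, evict H, frames {A,U,Q,T}
pos 8: A → hit
pos 9: Q → hit
pos 10: A → hit
pos 11: Q → hit
pos 12: D → fault, evict U, frames {A,Q,T,D}
At position 12, page U is evicted.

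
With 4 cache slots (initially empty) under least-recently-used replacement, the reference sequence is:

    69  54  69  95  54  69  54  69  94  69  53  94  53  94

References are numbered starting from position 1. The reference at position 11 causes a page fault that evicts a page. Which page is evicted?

95

pos 1: 69 → miss, frames (69)
pos 2: 54 → miss, frames (69 54)
pos 3: 69 → hit
pos 4: 95 → miss, frames (54 69 95)
pos 5: 54 → hit
pos 6: 69 → hit
pos 7: 54 → hit
pos 8: 69 → hit
pos 9: 94 → miss, frames (95 54 69 94)
pos 10: 69 → hit
pos 11: 53 → miss, evict 95, frames (54 94 69 53)
At position 11, page 95 is evicted.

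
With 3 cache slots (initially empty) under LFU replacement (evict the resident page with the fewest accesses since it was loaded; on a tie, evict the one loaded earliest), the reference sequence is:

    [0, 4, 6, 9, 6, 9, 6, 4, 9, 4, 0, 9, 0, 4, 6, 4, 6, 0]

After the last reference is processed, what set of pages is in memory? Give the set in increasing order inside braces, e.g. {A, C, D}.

0 -> fault, frames (0)
4 -> fault, frames (0 4)
6 -> fault, frames (0 4 6)
9 -> fault, evict 0, frames (4 6 9)
6 -> hit
9 -> hit
6 -> hit
4 -> hit
9 -> hit
4 -> hit
0 -> fault, evict 4, frames (6 9 0)
9 -> hit
0 -> hit
4 -> fault, evict 0, frames (6 9 4)
6 -> hit
4 -> hit
6 -> hit
0 -> fault, evict 4, frames (6 9 0)

{0, 6, 9}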